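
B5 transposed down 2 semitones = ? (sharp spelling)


Reasoning:
B5: chromatic position 11 in octave 5 → absolute = 5×12 + 11 = 71
Transpose down 2: 71 - 2 = 69
69 = 5×12 + 9 → A in octave 5
Result = A5


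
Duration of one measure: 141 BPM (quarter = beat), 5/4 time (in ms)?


Reasoning:
Quarter-note beat duration = 60000 / 141 ms
Beats per measure (5/4) = 5
One measure = 5 × 60000 / 141 = 300000 / 141 ms
= 2127.7 ms


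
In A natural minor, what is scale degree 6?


Let's work it out.
Natural minor scale pattern: W-H-W-W-H-W-W (2-1-2-2-1-2-2 semitones)
Starting from A:
  A + 2 semitones → B
  B + 1 semitone → C
  C + 2 semitones → D
  D + 2 semitones → E
  E + 1 semitone → F
  F + 2 semitones → G
  G + 2 semitones → A
Scale: A B C D E F G
Degree 6 = F


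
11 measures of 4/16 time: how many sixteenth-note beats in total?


Solution.
Time signature 4/16: the bottom number 16 means the sixteenth note gets one count
The top number 4 means 4 sixteenth-note beats per measure
Total = 4 × 11 measures
= 44 sixteenth-note beats


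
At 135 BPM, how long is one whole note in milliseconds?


One quarter-note beat = 60000 / BPM = 60000 / 135 ms
Whole note = 4 × quarter note
Duration = 4 × 60000 / 135 = 240000 / 135
= 1777.8 ms


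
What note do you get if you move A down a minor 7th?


minor 7th: 7 letter names, 10 semitones
Letter: A - 6 → B
Pitch: A - 10 semitones, spelled as a B → B
= B


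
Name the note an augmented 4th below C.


Solution.
A 4th spans 4 letter names, so from C we land on G
An augmented 4th = 6 semitones below C
Spell G at that pitch: Gb
= Gb


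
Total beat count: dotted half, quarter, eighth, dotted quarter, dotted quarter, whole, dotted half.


Solution.
Beat values:
  dotted half = 3 beats
  quarter = 1 beat
  eighth = 0.5 beats
  dotted quarter = 1.5 beats
  dotted quarter = 1.5 beats
  whole = 4 beats
  dotted half = 3 beats
Sum = 3 + 1 + 0.5 + 1.5 + 1.5 + 4 + 3
= 14.5 beats


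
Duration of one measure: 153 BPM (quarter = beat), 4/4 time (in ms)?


Let's work it out.
Quarter-note beat duration = 60000 / 153 ms
Beats per measure (4/4) = 4
One measure = 4 × 60000 / 153 = 240000 / 153 ms
= 1568.6 ms


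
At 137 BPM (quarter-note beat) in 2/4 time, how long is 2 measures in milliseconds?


Working:
Quarter-note beat duration = 60000 / 137 ms
Beats per measure (2/4) = 2
One measure = 2 × 60000 / 137 = 120000 / 137 ms
2 measures = 2 × 120000 / 137 = 240000 / 137
= 1751.8 ms


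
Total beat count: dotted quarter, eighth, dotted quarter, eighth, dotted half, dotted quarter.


Beat values:
  dotted quarter = 1.5 beats
  eighth = 0.5 beats
  dotted quarter = 1.5 beats
  eighth = 0.5 beats
  dotted half = 3 beats
  dotted quarter = 1.5 beats
Sum = 1.5 + 0.5 + 1.5 + 0.5 + 3 + 1.5
= 8.5 beats


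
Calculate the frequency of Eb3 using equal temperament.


Reasoning:
f = 440 × 2^(n/12) where n = semitones from A4
Eb3: -18 semitones from A4
f = 440 × 2^(-18/12)
f = 155.56 Hz


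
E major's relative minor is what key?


Solution.
The relative minor shares the major's key signature and starts on its 6th degree
6th degree = a major 6th above the tonic; a major 6th above E is C#
→ relative minor of E major is C# minor
= C# minor


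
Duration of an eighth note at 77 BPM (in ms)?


Reasoning:
One quarter-note beat = 60000 / BPM = 60000 / 77 ms
Eighth note = 1/2 × quarter note
Duration = 1/2 × 60000 / 77 = 30000 / 77
= 389.6 ms


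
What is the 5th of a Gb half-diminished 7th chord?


Solution.
Half-diminished 7th chord = root + minor 3rd + diminished 5th + minor 7th
Seventh chords stack in thirds, so the letter names are G-B-D-F
Root: Gb
Minor 3rd above Gb: Bbb
Diminished 5th above Gb: Dbb
Minor 7th above Gb: Fb
The 5th = Dbb


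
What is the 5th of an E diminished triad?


Working:
Diminished triad = root + minor 3rd (3 semitones) + diminished 5th (6 semitones)
A triad on E stacks thirds, so the chord tones use letter names E-G-B
Root: E
Minor 3rd above E: G
Diminished 5th above E: Bb
The 5th = Bb


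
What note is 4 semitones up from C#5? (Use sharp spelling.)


Let's work it out.
C#5: chromatic position 1 in octave 5 → absolute = 5×12 + 1 = 61
Transpose up 4: 61 + 4 = 65
65 = 5×12 + 5 → F in octave 5
Result = F5


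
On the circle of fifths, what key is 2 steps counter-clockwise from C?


Step by step:
Each counter-clockwise step moves down a perfect 5th (= up a perfect 4th)
From C: C → F → Bb
= Bb


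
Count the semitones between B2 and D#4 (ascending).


Working:
Absolute semitone position = octave×12 + chromatic position
B2: 2×12 + 11 = 35
D#4: 4×12 + 3 = 51
Difference = 51 - 35 = 16
= 16 semitones


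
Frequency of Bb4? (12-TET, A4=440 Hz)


Reasoning:
f = 440 × 2^(n/12) where n = semitones from A4
Bb4: 1 semitones from A4
f = 440 × 2^(1/12)
f = 466.16 Hz


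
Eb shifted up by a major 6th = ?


Let's work it out.
major 6th: 6 letter names, 9 semitones
Letter: E + 5 → C
Pitch: Eb + 9 semitones, spelled as a C → C
= C


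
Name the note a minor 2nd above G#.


A 2nd spans 2 letter names, so from G we land on A
A minor 2nd = 1 semitone above G#
Spell A at that pitch: A
= A


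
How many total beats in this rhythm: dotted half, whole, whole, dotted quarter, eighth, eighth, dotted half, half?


Solution.
Beat values:
  dotted half = 3 beats
  whole = 4 beats
  whole = 4 beats
  dotted quarter = 1.5 beats
  eighth = 0.5 beats
  eighth = 0.5 beats
  dotted half = 3 beats
  half = 2 beats
Sum = 3 + 4 + 4 + 1.5 + 0.5 + 0.5 + 3 + 2
= 18.5 beats


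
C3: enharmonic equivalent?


Let's work it out.
Enharmonic notes sound the same pitch but are spelled with different letter names
C and B# name the same pitch class
Octave numbers change at C, so C3 = B#2
= B#2


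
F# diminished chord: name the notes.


Working:
Diminished triad = root + minor 3rd (3 semitones) + diminished 5th (6 semitones)
A triad on F# stacks thirds, so the chord tones use letter names F-A-C
Root: F#
Minor 3rd above F#: A
Diminished 5th above F#: C
Chord = F# A C


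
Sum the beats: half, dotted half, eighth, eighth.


Reasoning:
Beat values:
  half = 2 beats
  dotted half = 3 beats
  eighth = 0.5 beats
  eighth = 0.5 beats
Sum = 2 + 3 + 0.5 + 0.5
= 6 beats


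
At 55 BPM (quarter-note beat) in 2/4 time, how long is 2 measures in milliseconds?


Solution.
Quarter-note beat duration = 60000 / 55 ms
Beats per measure (2/4) = 2
One measure = 2 × 60000 / 55 = 120000 / 55 ms
2 measures = 2 × 120000 / 55 = 240000 / 55
= 4363.6 ms


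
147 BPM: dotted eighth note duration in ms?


Let's work it out.
One quarter-note beat = 60000 / BPM = 60000 / 147 ms
Dotted eighth note = 3/4 × quarter note
Duration = 3/4 × 60000 / 147 = 45000 / 147
= 306.1 ms


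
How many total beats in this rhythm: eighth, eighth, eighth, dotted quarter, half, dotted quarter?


Reasoning:
Beat values:
  eighth = 0.5 beats
  eighth = 0.5 beats
  eighth = 0.5 beats
  dotted quarter = 1.5 beats
  half = 2 beats
  dotted quarter = 1.5 beats
Sum = 0.5 + 0.5 + 0.5 + 1.5 + 2 + 1.5
= 6.5 beats


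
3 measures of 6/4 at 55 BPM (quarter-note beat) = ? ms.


Reasoning:
Quarter-note beat duration = 60000 / 55 ms
Beats per measure (6/4) = 6
One measure = 6 × 60000 / 55 = 360000 / 55 ms
3 measures = 3 × 360000 / 55 = 1080000 / 55
= 19636.4 ms


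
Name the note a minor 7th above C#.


Step by step:
A 7th spans 7 letter names, so from C we land on B
A minor 7th = 10 semitones above C#
Spell B at that pitch: B
= B


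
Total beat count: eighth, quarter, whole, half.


Step by step:
Beat values:
  eighth = 0.5 beats
  quarter = 1 beat
  whole = 4 beats
  half = 2 beats
Sum = 0.5 + 1 + 4 + 2
= 7.5 beats


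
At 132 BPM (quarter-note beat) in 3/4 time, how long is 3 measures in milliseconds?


Quarter-note beat duration = 60000 / 132 ms
Beats per measure (3/4) = 3
One measure = 3 × 60000 / 132 = 180000 / 132 ms
3 measures = 3 × 180000 / 132 = 540000 / 132
= 4090.9 ms


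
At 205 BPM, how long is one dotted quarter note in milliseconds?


One quarter-note beat = 60000 / BPM = 60000 / 205 ms
Dotted quarter note = 3/2 × quarter note
Duration = 3/2 × 60000 / 205 = 90000 / 205
= 439.0 ms


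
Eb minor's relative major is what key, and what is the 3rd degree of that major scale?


Solution.
The relative major shares the key signature and is a minor 3rd above the minor tonic
A minor 3rd above Eb is Gb
→ relative major of Eb minor is Gb major
Gb major scale: Gb Ab Bb Cb Db Eb F
= Gb major; 3rd degree = Bb


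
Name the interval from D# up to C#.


Reasoning:
Letter names: D → C spans 7 letter names → a 7th
Semitones: D# → C# = 10 half-steps
A 7th of 10 semitones is a minor 7th
= minor 7th


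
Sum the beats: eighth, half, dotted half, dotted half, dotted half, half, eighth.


Solution.
Beat values:
  eighth = 0.5 beats
  half = 2 beats
  dotted half = 3 beats
  dotted half = 3 beats
  dotted half = 3 beats
  half = 2 beats
  eighth = 0.5 beats
Sum = 0.5 + 2 + 3 + 3 + 3 + 2 + 0.5
= 14 beats


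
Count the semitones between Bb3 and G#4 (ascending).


Absolute semitone position = octave×12 + chromatic position
Bb3: 3×12 + 10 = 46
G#4: 4×12 + 8 = 56
Difference = 56 - 46 = 10
= 10 semitones


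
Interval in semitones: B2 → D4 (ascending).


Absolute semitone position = octave×12 + chromatic position
B2: 2×12 + 11 = 35
D4: 4×12 + 2 = 50
Difference = 50 - 35 = 15
= 15 semitones


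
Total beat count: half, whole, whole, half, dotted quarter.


Let's work it out.
Beat values:
  half = 2 beats
  whole = 4 beats
  whole = 4 beats
  half = 2 beats
  dotted quarter = 1.5 beats
Sum = 2 + 4 + 4 + 2 + 1.5
= 13.5 beats


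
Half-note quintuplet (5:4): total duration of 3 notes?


Step by step:
Quintuplet: 5 notes occupy the space of 4 half notes
Space = 4 × 2 = 8 beats
Each quintuplet note = 8 / 5 = 8/5 beats
3 notes = 3 × 8/5 = 24/5
= 24/5 beats


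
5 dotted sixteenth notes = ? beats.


Reasoning:
Base sixteenth note = 1/4 beats
Dot 1 adds half the previous value: +1/8
One dotted sixteenth = 1/4 + 1/8 = 3/8
5 of them = 5 × 3/8 = 15/8
= 15/8 beats


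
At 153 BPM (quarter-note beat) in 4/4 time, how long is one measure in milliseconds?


Quarter-note beat duration = 60000 / 153 ms
Beats per measure (4/4) = 4
One measure = 4 × 60000 / 153 = 240000 / 153 ms
= 1568.6 ms


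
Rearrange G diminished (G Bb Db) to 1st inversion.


Working:
Root position: G Bb Db
1st inversion: move root up an octave
Bass note: Bb
Notes (bottom to top) = Bb Db G


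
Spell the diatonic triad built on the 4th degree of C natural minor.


Step by step:
C natural minor scale: C D Eb F G Ab Bb
Diatonic triad on degree 4 stacks scale notes 4, 6, 1: F Ab C
F→Ab = 3 semitones; F→C = 7 semitones → minor triad
= F Ab C (minor)


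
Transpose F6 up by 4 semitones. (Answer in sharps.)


F6: chromatic position 5 in octave 6 → absolute = 6×12 + 5 = 77
Transpose up 4: 77 + 4 = 81
81 = 6×12 + 9 → A in octave 6
Result = A6


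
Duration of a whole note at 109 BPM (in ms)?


Working:
One quarter-note beat = 60000 / BPM = 60000 / 109 ms
Whole note = 4 × quarter note
Duration = 4 × 60000 / 109 = 240000 / 109
= 2201.8 ms


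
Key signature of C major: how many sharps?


Sharp major keys follow the circle of fifths: C(0), G(1), D(2), A(3), E(4), B(5), F#(6), C#(7)
C major has 0 sharps
= 0 sharps


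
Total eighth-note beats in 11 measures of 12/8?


Let's work it out.
Time signature 12/8: the bottom number 8 means the eighth note gets one count
The top number 12 means 12 eighth-note beats per measure
Total = 12 × 11 measures
= 132 eighth-note beats


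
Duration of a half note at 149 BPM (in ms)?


Working:
One quarter-note beat = 60000 / BPM = 60000 / 149 ms
Half note = 2 × quarter note
Duration = 2 × 60000 / 149 = 120000 / 149
= 805.4 ms


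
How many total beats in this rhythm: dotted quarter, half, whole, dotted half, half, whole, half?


Solution.
Beat values:
  dotted quarter = 1.5 beats
  half = 2 beats
  whole = 4 beats
  dotted half = 3 beats
  half = 2 beats
  whole = 4 beats
  half = 2 beats
Sum = 1.5 + 2 + 4 + 3 + 2 + 4 + 2
= 18.5 beats


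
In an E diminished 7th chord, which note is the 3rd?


Let's work it out.
Diminished 7th chord = root + minor 3rd + diminished 5th + diminished 7th
Seventh chords stack in thirds, so the letter names are E-G-B-D
Root: E
Minor 3rd above E: G
Diminished 5th above E: Bb
Diminished 7th above E: Db
The 3rd = G


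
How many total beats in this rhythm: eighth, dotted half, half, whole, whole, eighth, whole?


Beat values:
  eighth = 0.5 beats
  dotted half = 3 beats
  half = 2 beats
  whole = 4 beats
  whole = 4 beats
  eighth = 0.5 beats
  whole = 4 beats
Sum = 0.5 + 3 + 2 + 4 + 4 + 0.5 + 4
= 18 beats


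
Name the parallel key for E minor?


Parallel keys share the same tonic but differ in mode
E minor → parallel is E major
= E major


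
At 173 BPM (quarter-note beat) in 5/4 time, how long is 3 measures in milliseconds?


Step by step:
Quarter-note beat duration = 60000 / 173 ms
Beats per measure (5/4) = 5
One measure = 5 × 60000 / 173 = 300000 / 173 ms
3 measures = 3 × 300000 / 173 = 900000 / 173
= 5202.3 ms


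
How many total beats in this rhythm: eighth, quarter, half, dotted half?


Beat values:
  eighth = 0.5 beats
  quarter = 1 beat
  half = 2 beats
  dotted half = 3 beats
Sum = 0.5 + 1 + 2 + 3
= 6.5 beats


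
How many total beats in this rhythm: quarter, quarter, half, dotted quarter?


Reasoning:
Beat values:
  quarter = 1 beat
  quarter = 1 beat
  half = 2 beats
  dotted quarter = 1.5 beats
Sum = 1 + 1 + 2 + 1.5
= 5.5 beats


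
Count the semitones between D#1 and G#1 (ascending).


Let's work it out.
Absolute semitone position = octave×12 + chromatic position
D#1: 1×12 + 3 = 15
G#1: 1×12 + 8 = 20
Difference = 20 - 15 = 5
= 5 semitones


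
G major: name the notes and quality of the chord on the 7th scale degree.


Step by step:
G major scale: G A B C D E F#
Diatonic triad on degree 7 stacks scale notes 7, 2, 4: F# A C
F#→A = 3 semitones; F#→C = 6 semitones → diminished triad
= F# A C (diminished)


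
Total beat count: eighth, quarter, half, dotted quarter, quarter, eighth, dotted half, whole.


Let's work it out.
Beat values:
  eighth = 0.5 beats
  quarter = 1 beat
  half = 2 beats
  dotted quarter = 1.5 beats
  quarter = 1 beat
  eighth = 0.5 beats
  dotted half = 3 beats
  whole = 4 beats
Sum = 0.5 + 1 + 2 + 1.5 + 1 + 0.5 + 3 + 4
= 13.5 beats


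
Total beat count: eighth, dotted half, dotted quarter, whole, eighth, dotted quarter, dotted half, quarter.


Working:
Beat values:
  eighth = 0.5 beats
  dotted half = 3 beats
  dotted quarter = 1.5 beats
  whole = 4 beats
  eighth = 0.5 beats
  dotted quarter = 1.5 beats
  dotted half = 3 beats
  quarter = 1 beat
Sum = 0.5 + 3 + 1.5 + 4 + 0.5 + 1.5 + 3 + 1
= 15 beats


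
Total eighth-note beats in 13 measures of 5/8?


Time signature 5/8: the bottom number 8 means the eighth note gets one count
The top number 5 means 5 eighth-note beats per measure
Total = 5 × 13 measures
= 65 eighth-note beats


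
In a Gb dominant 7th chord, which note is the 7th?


Reasoning:
Dominant 7th chord = root + major 3rd + perfect 5th + minor 7th
Seventh chords stack in thirds, so the letter names are G-B-D-F
Root: Gb
Major 3rd above Gb: Bb
Perfect 5th above Gb: Db
Minor 7th above Gb: Fb
The 7th = Fb


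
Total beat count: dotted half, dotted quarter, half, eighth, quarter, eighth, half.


Reasoning:
Beat values:
  dotted half = 3 beats
  dotted quarter = 1.5 beats
  half = 2 beats
  eighth = 0.5 beats
  quarter = 1 beat
  eighth = 0.5 beats
  half = 2 beats
Sum = 3 + 1.5 + 2 + 0.5 + 1 + 0.5 + 2
= 10.5 beats


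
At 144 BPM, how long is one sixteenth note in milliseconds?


Solution.
One quarter-note beat = 60000 / BPM = 60000 / 144 ms
Sixteenth note = 1/4 × quarter note
Duration = 1/4 × 60000 / 144 = 15000 / 144
= 104.2 ms


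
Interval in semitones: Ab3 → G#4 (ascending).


Absolute semitone position = octave×12 + chromatic position
Ab3: 3×12 + 8 = 44
G#4: 4×12 + 8 = 56
Difference = 56 - 44 = 12
= 12 semitones


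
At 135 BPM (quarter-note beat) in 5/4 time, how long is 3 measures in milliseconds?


Solution.
Quarter-note beat duration = 60000 / 135 ms
Beats per measure (5/4) = 5
One measure = 5 × 60000 / 135 = 300000 / 135 ms
3 measures = 3 × 300000 / 135 = 900000 / 135
= 6666.7 ms


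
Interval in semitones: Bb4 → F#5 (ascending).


Absolute semitone position = octave×12 + chromatic position
Bb4: 4×12 + 10 = 58
F#5: 5×12 + 6 = 66
Difference = 66 - 58 = 8
= 8 semitones


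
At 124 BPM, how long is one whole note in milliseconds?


Step by step:
One quarter-note beat = 60000 / BPM = 60000 / 124 ms
Whole note = 4 × quarter note
Duration = 4 × 60000 / 124 = 240000 / 124
= 1935.5 ms


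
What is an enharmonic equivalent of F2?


Solution.
Enharmonic notes sound the same pitch but are spelled with different letter names
F and Gbb name the same pitch class
= Gbb2


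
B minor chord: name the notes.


Minor triad = root + minor 3rd (3 semitones) + perfect 5th (7 semitones)
A triad on B stacks thirds, so the chord tones use letter names B-D-F
Root: B
Minor 3rd above B: D
Perfect 5th above B: F#
Chord = B D F#


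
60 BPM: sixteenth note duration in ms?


Reasoning:
One quarter-note beat = 60000 / BPM = 60000 / 60 ms
Sixteenth note = 1/4 × quarter note
Duration = 1/4 × 60000 / 60 = 15000 / 60
= 250.0 ms


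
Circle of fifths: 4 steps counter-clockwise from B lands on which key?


Each counter-clockwise step moves down a perfect 5th (= up a perfect 4th)
From B: B → E → A → D → G
= G


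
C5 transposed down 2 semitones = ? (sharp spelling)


C5: chromatic position 0 in octave 5 → absolute = 5×12 + 0 = 60
Transpose down 2: 60 - 2 = 58
58 = 4×12 + 10 → A# in octave 4
Result = A#4


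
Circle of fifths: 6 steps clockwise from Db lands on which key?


Each clockwise step on the circle of fifths moves up a perfect 5th
From Db: Db → Ab → Eb → Bb → F → C → G
= G


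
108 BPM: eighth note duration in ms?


One quarter-note beat = 60000 / BPM = 60000 / 108 ms
Eighth note = 1/2 × quarter note
Duration = 1/2 × 60000 / 108 = 30000 / 108
= 277.8 ms


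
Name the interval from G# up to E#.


Letter names: G → E spans 6 letter names → a 6th
Semitones: G# → E# = 9 half-steps
A 6th of 9 semitones is a major 6th
= major 6th


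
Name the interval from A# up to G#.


Reasoning:
Letter names: A → G spans 7 letter names → a 7th
Semitones: A# → G# = 10 half-steps
A 7th of 10 semitones is a minor 7th
= minor 7th


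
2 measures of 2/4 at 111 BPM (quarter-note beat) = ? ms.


Solution.
Quarter-note beat duration = 60000 / 111 ms
Beats per measure (2/4) = 2
One measure = 2 × 60000 / 111 = 120000 / 111 ms
2 measures = 2 × 120000 / 111 = 240000 / 111
= 2162.2 ms


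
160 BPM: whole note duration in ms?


One quarter-note beat = 60000 / BPM = 60000 / 160 ms
Whole note = 4 × quarter note
Duration = 4 × 60000 / 160 = 240000 / 160
= 1500.0 ms


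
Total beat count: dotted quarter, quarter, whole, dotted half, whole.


Working:
Beat values:
  dotted quarter = 1.5 beats
  quarter = 1 beat
  whole = 4 beats
  dotted half = 3 beats
  whole = 4 beats
Sum = 1.5 + 1 + 4 + 3 + 4
= 13.5 beats


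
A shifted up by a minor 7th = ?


minor 7th: 7 letter names, 10 semitones
Letter: A + 6 → G
Pitch: A + 10 semitones, spelled as a G → G
= G


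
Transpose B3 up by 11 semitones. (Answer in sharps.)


Working:
B3: chromatic position 11 in octave 3 → absolute = 3×12 + 11 = 47
Transpose up 11: 47 + 11 = 58
58 = 4×12 + 10 → A# in octave 4
Result = A#4


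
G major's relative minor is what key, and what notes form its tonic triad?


Working:
The relative minor shares the major's key signature and starts on its 6th degree
6th degree = a major 6th above the tonic; a major 6th above G is E
→ relative minor of G major is E minor
Tonic triad of E minor = root + minor 3rd + perfect 5th = E G B
= E minor; triad = E G B


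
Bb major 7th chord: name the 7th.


Working:
Major 7th chord = root + major 3rd + perfect 5th + major 7th
Seventh chords stack in thirds, so the letter names are B-D-F-A
Root: Bb
Major 3rd above Bb: D
Perfect 5th above Bb: F
Major 7th above Bb: A
The 7th = A


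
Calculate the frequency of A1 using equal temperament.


f = 440 × 2^(n/12) where n = semitones from A4
A1: -36 semitones from A4
f = 440 × 2^(-36/12)
f = 55.00 Hz


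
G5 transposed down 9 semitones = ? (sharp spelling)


Solution.
G5: chromatic position 7 in octave 5 → absolute = 5×12 + 7 = 67
Transpose down 9: 67 - 9 = 58
58 = 4×12 + 10 → A# in octave 4
Result = A#4


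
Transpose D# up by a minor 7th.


minor 7th: 7 letter names, 10 semitones
Letter: D + 6 → C
Pitch: D# + 10 semitones, spelled as a C → C#
= C#


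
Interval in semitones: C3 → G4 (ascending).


Absolute semitone position = octave×12 + chromatic position
C3: 3×12 + 0 = 36
G4: 4×12 + 7 = 55
Difference = 55 - 36 = 19
= 19 semitones


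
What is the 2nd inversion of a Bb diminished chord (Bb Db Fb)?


Step by step:
Root position: Bb Db Fb
2nd inversion: move root and 3rd up an octave
Bass note: Fb
Notes (bottom to top) = Fb Bb Db


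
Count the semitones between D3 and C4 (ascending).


Reasoning:
Absolute semitone position = octave×12 + chromatic position
D3: 3×12 + 2 = 38
C4: 4×12 + 0 = 48
Difference = 48 - 38 = 10
= 10 semitones


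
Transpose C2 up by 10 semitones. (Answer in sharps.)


Reasoning:
C2: chromatic position 0 in octave 2 → absolute = 2×12 + 0 = 24
Transpose up 10: 24 + 10 = 34
34 = 2×12 + 10 → A# in octave 2
Result = A#2


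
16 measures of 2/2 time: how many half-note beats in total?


Solution.
Time signature 2/2: the bottom number 2 means the half note gets one count
The top number 2 means 2 half-note beats per measure
Total = 2 × 16 measures
= 32 half-note beats


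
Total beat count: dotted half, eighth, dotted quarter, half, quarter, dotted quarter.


Beat values:
  dotted half = 3 beats
  eighth = 0.5 beats
  dotted quarter = 1.5 beats
  half = 2 beats
  quarter = 1 beat
  dotted quarter = 1.5 beats
Sum = 3 + 0.5 + 1.5 + 2 + 1 + 1.5
= 9.5 beats


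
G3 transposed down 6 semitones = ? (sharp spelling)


Let's work it out.
G3: chromatic position 7 in octave 3 → absolute = 3×12 + 7 = 43
Transpose down 6: 43 - 6 = 37
37 = 3×12 + 1 → C# in octave 3
Result = C#3


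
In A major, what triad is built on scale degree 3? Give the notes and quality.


Reasoning:
A major scale: A B C# D E F# G#
Diatonic triad on degree 3 stacks scale notes 3, 5, 7: C# E G#
C#→E = 3 semitones; C#→G# = 7 semitones → minor triad
= C# E G# (minor)


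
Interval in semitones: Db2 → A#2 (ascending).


Working:
Absolute semitone position = octave×12 + chromatic position
Db2: 2×12 + 1 = 25
A#2: 2×12 + 10 = 34
Difference = 34 - 25 = 9
= 9 semitones


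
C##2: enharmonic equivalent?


Reasoning:
Enharmonic notes sound the same pitch but are spelled with different letter names
C## and D name the same pitch class
= D2


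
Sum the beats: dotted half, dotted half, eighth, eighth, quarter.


Step by step:
Beat values:
  dotted half = 3 beats
  dotted half = 3 beats
  eighth = 0.5 beats
  eighth = 0.5 beats
  quarter = 1 beat
Sum = 3 + 3 + 0.5 + 0.5 + 1
= 8 beats


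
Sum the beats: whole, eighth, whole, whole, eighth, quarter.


Beat values:
  whole = 4 beats
  eighth = 0.5 beats
  whole = 4 beats
  whole = 4 beats
  eighth = 0.5 beats
  quarter = 1 beat
Sum = 4 + 0.5 + 4 + 4 + 0.5 + 1
= 14 beats


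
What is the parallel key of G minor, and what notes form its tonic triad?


Parallel keys share the same tonic but differ in mode
G minor → parallel is G major
Tonic triad of G major = G B D
= G major; triad = G B D


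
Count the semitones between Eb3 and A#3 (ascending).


Working:
Absolute semitone position = octave×12 + chromatic position
Eb3: 3×12 + 3 = 39
A#3: 3×12 + 10 = 46
Difference = 46 - 39 = 7
= 7 semitones


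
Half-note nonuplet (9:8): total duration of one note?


Working:
Nonuplet: 9 notes occupy the space of 8 half notes
Space = 8 × 2 = 16 beats
Each nonuplet note = 16 / 9 = 16/9 beats
= 16/9 beats


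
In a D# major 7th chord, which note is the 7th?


Solution.
Major 7th chord = root + major 3rd + perfect 5th + major 7th
Seventh chords stack in thirds, so the letter names are D-F-A-C
Root: D#
Major 3rd above D#: F##
Perfect 5th above D#: A#
Major 7th above D#: C##
The 7th = C##


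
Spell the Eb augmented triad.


Let's work it out.
Augmented triad = root + major 3rd (4 semitones) + augmented 5th (8 semitones)
A triad on Eb stacks thirds, so the chord tones use letter names E-G-B
Root: Eb
Major 3rd above Eb: G
Augmented 5th above Eb: B
Chord = Eb G B


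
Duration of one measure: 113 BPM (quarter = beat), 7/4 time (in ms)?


Let's work it out.
Quarter-note beat duration = 60000 / 113 ms
Beats per measure (7/4) = 7
One measure = 7 × 60000 / 113 = 420000 / 113 ms
= 3716.8 ms


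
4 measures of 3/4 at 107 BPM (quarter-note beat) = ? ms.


Quarter-note beat duration = 60000 / 107 ms
Beats per measure (3/4) = 3
One measure = 3 × 60000 / 107 = 180000 / 107 ms
4 measures = 4 × 180000 / 107 = 720000 / 107
= 6729.0 ms


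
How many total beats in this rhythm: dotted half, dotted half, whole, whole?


Beat values:
  dotted half = 3 beats
  dotted half = 3 beats
  whole = 4 beats
  whole = 4 beats
Sum = 3 + 3 + 4 + 4
= 14 beats


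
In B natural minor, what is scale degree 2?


Let's work it out.
Natural minor scale pattern: W-H-W-W-H-W-W (2-1-2-2-1-2-2 semitones)
Starting from B:
  B + 2 semitones → C#
  C# + 1 semitone → D
  D + 2 semitones → E
  E + 2 semitones → F#
  F# + 1 semitone → G
  G + 2 semitones → A
  A + 2 semitones → B
Scale: B C# D E F# G A
Degree 2 = C#


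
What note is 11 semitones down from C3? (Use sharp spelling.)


C3: chromatic position 0 in octave 3 → absolute = 3×12 + 0 = 36
Transpose down 11: 36 - 11 = 25
25 = 2×12 + 1 → C# in octave 2
Result = C#2


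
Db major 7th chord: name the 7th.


Major 7th chord = root + major 3rd + perfect 5th + major 7th
Seventh chords stack in thirds, so the letter names are D-F-A-C
Root: Db
Major 3rd above Db: F
Perfect 5th above Db: Ab
Major 7th above Db: C
The 7th = C


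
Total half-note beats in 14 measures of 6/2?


Solution.
Time signature 6/2: the bottom number 2 means the half note gets one count
The top number 6 means 6 half-note beats per measure
Total = 6 × 14 measures
= 84 half-note beats


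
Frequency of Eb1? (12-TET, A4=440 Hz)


Reasoning:
f = 440 × 2^(n/12) where n = semitones from A4
Eb1: -42 semitones from A4
f = 440 × 2^(-42/12)
f = 38.89 Hz


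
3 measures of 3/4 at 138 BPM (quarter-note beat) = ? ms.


Reasoning:
Quarter-note beat duration = 60000 / 138 ms
Beats per measure (3/4) = 3
One measure = 3 × 60000 / 138 = 180000 / 138 ms
3 measures = 3 × 180000 / 138 = 540000 / 138
= 3913.0 ms


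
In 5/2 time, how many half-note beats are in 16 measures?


Working:
Time signature 5/2: the bottom number 2 means the half note gets one count
The top number 5 means 5 half-note beats per measure
Total = 5 × 16 measures
= 80 half-note beats


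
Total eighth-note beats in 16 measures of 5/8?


Time signature 5/8: the bottom number 8 means the eighth note gets one count
The top number 5 means 5 eighth-note beats per measure
Total = 5 × 16 measures
= 80 eighth-note beats


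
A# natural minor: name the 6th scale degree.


Working:
Natural minor scale pattern: W-H-W-W-H-W-W (2-1-2-2-1-2-2 semitones)
Starting from A#:
  A# + 2 semitones → B#
  B# + 1 semitone → C#
  C# + 2 semitones → D#
  D# + 2 semitones → E#
  E# + 1 semitone → F#
  F# + 2 semitones → G#
  G# + 2 semitones → A#
Scale: A# B# C# D# E# F# G#
Degree 6 = F#


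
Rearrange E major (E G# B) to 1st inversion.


Solution.
Root position: E G# B
1st inversion: move root up an octave
Bass note: G#
Notes (bottom to top) = G# B E


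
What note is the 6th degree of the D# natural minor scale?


Working:
Natural minor scale pattern: W-H-W-W-H-W-W (2-1-2-2-1-2-2 semitones)
Starting from D#:
  D# + 2 semitones → E#
  E# + 1 semitone → F#
  F# + 2 semitones → G#
  G# + 2 semitones → A#
  A# + 1 semitone → B
  B + 2 semitones → C#
  C# + 2 semitones → D#
Scale: D# E# F# G# A# B C#
Degree 6 = B


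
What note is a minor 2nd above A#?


Reasoning:
A 2nd spans 2 letter names, so from A we land on B
A minor 2nd = 1 semitone above A#
Spell B at that pitch: B
= B


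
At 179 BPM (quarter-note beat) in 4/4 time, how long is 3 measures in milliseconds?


Working:
Quarter-note beat duration = 60000 / 179 ms
Beats per measure (4/4) = 4
One measure = 4 × 60000 / 179 = 240000 / 179 ms
3 measures = 3 × 240000 / 179 = 720000 / 179
= 4022.3 ms


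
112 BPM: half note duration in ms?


Let's work it out.
One quarter-note beat = 60000 / BPM = 60000 / 112 ms
Half note = 2 × quarter note
Duration = 2 × 60000 / 112 = 120000 / 112
= 1071.4 ms


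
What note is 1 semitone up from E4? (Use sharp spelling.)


Working:
E4: chromatic position 4 in octave 4 → absolute = 4×12 + 4 = 52
Transpose up 1: 52 + 1 = 53
53 = 4×12 + 5 → F in octave 4
Result = F4


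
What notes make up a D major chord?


Step by step:
Major triad = root + major 3rd (4 semitones) + perfect 5th (7 semitones)
A triad on D stacks thirds, so the chord tones use letter names D-F-A
Root: D
Major 3rd above D: F#
Perfect 5th above D: A
Chord = D F# A


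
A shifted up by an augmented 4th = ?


Solution.
augmented 4th: 4 letter names, 6 semitones
Letter: A + 3 → D
Pitch: A + 6 semitones, spelled as a D → D#
= D#


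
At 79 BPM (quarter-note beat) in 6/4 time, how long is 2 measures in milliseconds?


Working:
Quarter-note beat duration = 60000 / 79 ms
Beats per measure (6/4) = 6
One measure = 6 × 60000 / 79 = 360000 / 79 ms
2 measures = 2 × 360000 / 79 = 720000 / 79
= 9113.9 ms


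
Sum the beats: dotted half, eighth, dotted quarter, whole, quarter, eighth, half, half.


Beat values:
  dotted half = 3 beats
  eighth = 0.5 beats
  dotted quarter = 1.5 beats
  whole = 4 beats
  quarter = 1 beat
  eighth = 0.5 beats
  half = 2 beats
  half = 2 beats
Sum = 3 + 0.5 + 1.5 + 4 + 1 + 0.5 + 2 + 2
= 14.5 beats


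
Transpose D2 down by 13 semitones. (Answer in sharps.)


Step by step:
D2: chromatic position 2 in octave 2 → absolute = 2×12 + 2 = 26
Transpose down 13: 26 - 13 = 13
13 = 1×12 + 1 → C# in octave 1
Result = C#1


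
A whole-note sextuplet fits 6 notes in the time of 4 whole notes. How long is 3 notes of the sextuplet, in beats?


Sextuplet: 6 notes occupy the space of 4 whole notes
Space = 4 × 4 = 16 beats
Each sextuplet note = 16 / 6 = 8/3 beats
3 notes = 3 × 8/3 = 8
= 8 beats


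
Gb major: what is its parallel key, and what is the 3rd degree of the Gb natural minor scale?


Parallel keys share the same tonic but differ in mode
Gb major → parallel is Gb minor
Gb natural minor scale: Gb Ab Bbb Cb Db Ebb Fb
= Gb minor; 3rd degree = Bbb


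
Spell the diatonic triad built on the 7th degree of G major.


Reasoning:
G major scale: G A B C D E F#
Diatonic triad on degree 7 stacks scale notes 7, 2, 4: F# A C
F#→A = 3 semitones; F#→C = 6 semitones → diminished triad
= F# A C (diminished)


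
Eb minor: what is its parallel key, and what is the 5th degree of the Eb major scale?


Step by step:
Parallel keys share the same tonic but differ in mode
Eb minor → parallel is Eb major
Eb major scale: Eb F G Ab Bb C D
= Eb major; 5th degree = Bb


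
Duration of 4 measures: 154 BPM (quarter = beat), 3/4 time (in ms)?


Step by step:
Quarter-note beat duration = 60000 / 154 ms
Beats per measure (3/4) = 3
One measure = 3 × 60000 / 154 = 180000 / 154 ms
4 measures = 4 × 180000 / 154 = 720000 / 154
= 4675.3 ms


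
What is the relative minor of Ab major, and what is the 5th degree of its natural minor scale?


The relative minor shares the major's key signature and starts on its 6th degree
6th degree = a major 6th above the tonic; a major 6th above Ab is F
→ relative minor of Ab major is F minor
F natural minor scale: F G Ab Bb C Db Eb
= F minor; 5th degree = C


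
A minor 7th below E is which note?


A 7th spans 7 letter names, so from E we land on F
A minor 7th = 10 semitones below E
Spell F at that pitch: F#
= F#


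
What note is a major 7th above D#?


Let's work it out.
A 7th spans 7 letter names, so from D we land on C
A major 7th = 11 semitones above D#
Spell C at that pitch: C##
= C##


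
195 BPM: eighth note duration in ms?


Reasoning:
One quarter-note beat = 60000 / BPM = 60000 / 195 ms
Eighth note = 1/2 × quarter note
Duration = 1/2 × 60000 / 195 = 30000 / 195
= 153.8 ms


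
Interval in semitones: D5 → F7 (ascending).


Let's work it out.
Absolute semitone position = octave×12 + chromatic position
D5: 5×12 + 2 = 62
F7: 7×12 + 5 = 89
Difference = 89 - 62 = 27
= 27 semitones


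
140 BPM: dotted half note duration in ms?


Reasoning:
One quarter-note beat = 60000 / BPM = 60000 / 140 ms
Dotted half note = 3 × quarter note
Duration = 3 × 60000 / 140 = 180000 / 140
= 1285.7 ms


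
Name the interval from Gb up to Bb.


Letter names: G → B spans 3 letter names → a 3rd
Semitones: Gb → Bb = 4 half-steps
A 3rd of 4 semitones is a major 3rd
= major 3rd


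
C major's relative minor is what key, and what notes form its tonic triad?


Reasoning:
The relative minor shares the major's key signature and starts on its 6th degree
6th degree = a major 6th above the tonic; a major 6th above C is A
→ relative minor of C major is A minor
Tonic triad of A minor = root + minor 3rd + perfect 5th = A C E
= A minor; triad = A C E


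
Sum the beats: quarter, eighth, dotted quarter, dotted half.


Step by step:
Beat values:
  quarter = 1 beat
  eighth = 0.5 beats
  dotted quarter = 1.5 beats
  dotted half = 3 beats
Sum = 1 + 0.5 + 1.5 + 3
= 6 beats


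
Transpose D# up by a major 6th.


Solution.
major 6th: 6 letter names, 9 semitones
Letter: D + 5 → B
Pitch: D# + 9 semitones, spelled as a B → B#
= B#


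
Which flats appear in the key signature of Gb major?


Solution.
Flat major keys: C(0), F(1), Bb(2), Eb(3), Ab(4), Db(5), Gb(6), Cb(7)
Gb major has 6 flats
Order of flats: Bb Eb Ab Db Gb Cb Fb → first 6: Bb, Eb, Ab, Db, Gb, Cb
= Bb, Eb, Ab, Db, Gb, Cb


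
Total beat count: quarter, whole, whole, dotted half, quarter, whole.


Solution.
Beat values:
  quarter = 1 beat
  whole = 4 beats
  whole = 4 beats
  dotted half = 3 beats
  quarter = 1 beat
  whole = 4 beats
Sum = 1 + 4 + 4 + 3 + 1 + 4
= 17 beats


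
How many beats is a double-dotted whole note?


Reasoning:
Base whole note = 4 beats
Dot 1 adds half the previous value: +2
Dot 2 adds half the previous value: +1
One double-dotted whole = 4 + 2 + 1 = 7
= 7 beats


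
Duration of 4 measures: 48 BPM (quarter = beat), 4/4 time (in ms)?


Working:
Quarter-note beat duration = 60000 / 48 ms
Beats per measure (4/4) = 4
One measure = 4 × 60000 / 48 = 240000 / 48 ms
4 measures = 4 × 240000 / 48 = 960000 / 48
= 20000.0 ms


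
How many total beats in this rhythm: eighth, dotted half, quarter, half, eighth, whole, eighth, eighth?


Let's work it out.
Beat values:
  eighth = 0.5 beats
  dotted half = 3 beats
  quarter = 1 beat
  half = 2 beats
  eighth = 0.5 beats
  whole = 4 beats
  eighth = 0.5 beats
  eighth = 0.5 beats
Sum = 0.5 + 3 + 1 + 2 + 0.5 + 4 + 0.5 + 0.5
= 12 beats


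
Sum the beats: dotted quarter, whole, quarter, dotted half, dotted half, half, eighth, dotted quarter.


Beat values:
  dotted quarter = 1.5 beats
  whole = 4 beats
  quarter = 1 beat
  dotted half = 3 beats
  dotted half = 3 beats
  half = 2 beats
  eighth = 0.5 beats
  dotted quarter = 1.5 beats
Sum = 1.5 + 4 + 1 + 3 + 3 + 2 + 0.5 + 1.5
= 16.5 beats


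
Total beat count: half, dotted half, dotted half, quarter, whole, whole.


Beat values:
  half = 2 beats
  dotted half = 3 beats
  dotted half = 3 beats
  quarter = 1 beat
  whole = 4 beats
  whole = 4 beats
Sum = 2 + 3 + 3 + 1 + 4 + 4
= 17 beats


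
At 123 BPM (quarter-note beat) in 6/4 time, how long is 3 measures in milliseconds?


Step by step:
Quarter-note beat duration = 60000 / 123 ms
Beats per measure (6/4) = 6
One measure = 6 × 60000 / 123 = 360000 / 123 ms
3 measures = 3 × 360000 / 123 = 1080000 / 123
= 8780.5 ms


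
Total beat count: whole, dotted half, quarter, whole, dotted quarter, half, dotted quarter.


Beat values:
  whole = 4 beats
  dotted half = 3 beats
  quarter = 1 beat
  whole = 4 beats
  dotted quarter = 1.5 beats
  half = 2 beats
  dotted quarter = 1.5 beats
Sum = 4 + 3 + 1 + 4 + 1.5 + 2 + 1.5
= 17 beats


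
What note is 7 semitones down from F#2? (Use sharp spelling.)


F#2: chromatic position 6 in octave 2 → absolute = 2×12 + 6 = 30
Transpose down 7: 30 - 7 = 23
23 = 1×12 + 11 → B in octave 1
Result = B1


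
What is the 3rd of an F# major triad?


Major triad = root + major 3rd (4 semitones) + perfect 5th (7 semitones)
A triad on F# stacks thirds, so the chord tones use letter names F-A-C
Root: F#
Major 3rd above F#: A#
Perfect 5th above F#: C#
The 3rd = A#


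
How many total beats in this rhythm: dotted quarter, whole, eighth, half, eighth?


Reasoning:
Beat values:
  dotted quarter = 1.5 beats
  whole = 4 beats
  eighth = 0.5 beats
  half = 2 beats
  eighth = 0.5 beats
Sum = 1.5 + 4 + 0.5 + 2 + 0.5
= 8.5 beats


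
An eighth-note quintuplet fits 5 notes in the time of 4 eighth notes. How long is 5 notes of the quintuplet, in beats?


Let's work it out.
Quintuplet: 5 notes occupy the space of 4 eighth notes
Space = 4 × 1/2 = 2 beats
Each quintuplet note = 2 / 5 = 2/5 beats
5 notes = 5 × 2/5 = 2
= 2 beats


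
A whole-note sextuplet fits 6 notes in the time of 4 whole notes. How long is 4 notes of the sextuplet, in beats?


Reasoning:
Sextuplet: 6 notes occupy the space of 4 whole notes
Space = 4 × 4 = 16 beats
Each sextuplet note = 16 / 6 = 8/3 beats
4 notes = 4 × 8/3 = 32/3
= 32/3 beats


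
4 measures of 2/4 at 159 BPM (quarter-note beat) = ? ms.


Quarter-note beat duration = 60000 / 159 ms
Beats per measure (2/4) = 2
One measure = 2 × 60000 / 159 = 120000 / 159 ms
4 measures = 4 × 120000 / 159 = 480000 / 159
= 3018.9 ms


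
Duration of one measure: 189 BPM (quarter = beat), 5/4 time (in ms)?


Reasoning:
Quarter-note beat duration = 60000 / 189 ms
Beats per measure (5/4) = 5
One measure = 5 × 60000 / 189 = 300000 / 189 ms
= 1587.3 ms


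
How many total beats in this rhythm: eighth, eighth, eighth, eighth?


Working:
Beat values:
  eighth = 0.5 beats
  eighth = 0.5 beats
  eighth = 0.5 beats
  eighth = 0.5 beats
Sum = 0.5 + 0.5 + 0.5 + 0.5
= 2 beats


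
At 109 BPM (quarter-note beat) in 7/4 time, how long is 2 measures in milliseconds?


Let's work it out.
Quarter-note beat duration = 60000 / 109 ms
Beats per measure (7/4) = 7
One measure = 7 × 60000 / 109 = 420000 / 109 ms
2 measures = 2 × 420000 / 109 = 840000 / 109
= 7706.4 ms


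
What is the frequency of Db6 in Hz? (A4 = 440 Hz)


Step by step:
f = 440 × 2^(n/12) where n = semitones from A4
Db6: 16 semitones from A4
f = 440 × 2^(16/12)
f = 1108.73 Hz
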